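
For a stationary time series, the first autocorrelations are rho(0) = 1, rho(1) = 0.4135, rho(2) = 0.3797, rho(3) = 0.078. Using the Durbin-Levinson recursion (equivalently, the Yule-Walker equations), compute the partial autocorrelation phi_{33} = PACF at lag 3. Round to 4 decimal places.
\phi_{33} = -0.1849

The PACF at lag k is phi_{kk}, the last component of the solution
to the Yule-Walker system G_k phi = r_k where
  (G_k)_{ij} = rho(|i - j|), (r_k)_i = rho(i), i,j = 1..k.
Equivalently, Durbin-Levinson gives phi_{kk} iteratively:
  phi_{11} = rho(1)
  phi_{kk} = [rho(k) - sum_{j=1..k-1} phi_{k-1,j} rho(k-j)]
            / [1 - sum_{j=1..k-1} phi_{k-1,j} rho(j)],
  phi_{k,j} = phi_{k-1,j} - phi_{kk} phi_{k-1,k-j},  j = 1..k-1.
Step k = 1:
  phi_11 = rho(1) = 0.4135.
Step k = 2:
  phi_22 = [rho(2) - phi_11 rho(1)] / [1 - phi_11 rho(1)] = [0.3797 - (0.4135)(0.4135)] / [1 - (0.4135)(0.4135)]
         = 0.20871775 / 0.82901775 = 0.251765.
  Update: phi_21 = phi_11 - phi_22 phi_11 = 0.4135 - (0.251765)(0.4135) = 0.309395.
Step k = 3:
  phi_33 = [rho(3) - phi_21 rho(2) - phi_22 rho(1)] / [1 - phi_21 rho(1) - phi_22 rho(2)]
    numerator   = 0.078 - (0.309395)(0.3797) - (0.251765)(0.4135) = -0.1435822
    denominator = 1 - (0.309395)(0.4135) - (0.251765)(0.3797) = 0.7764699
  phi_33 = -0.1435822 / 0.7764699 = -0.1849.
Therefore phi_{33} = -0.1849.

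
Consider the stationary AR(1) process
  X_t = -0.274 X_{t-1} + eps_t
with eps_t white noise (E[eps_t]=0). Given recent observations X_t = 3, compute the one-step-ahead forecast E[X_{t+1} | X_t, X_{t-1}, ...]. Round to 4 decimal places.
E[X_{t+1} \mid \mathcal F_t] = -0.8220

For an AR(p) model X_t = c + sum_i phi_i X_{t-i} + eps_t, the
one-step-ahead conditional mean is
  E[X_{t+1} | X_t, ...] = c + sum_i phi_i X_{t+1-i}.
Substitute known values:
  E[X_{t+1} | ...] = (-0.274) * (3)
                   = -0.8220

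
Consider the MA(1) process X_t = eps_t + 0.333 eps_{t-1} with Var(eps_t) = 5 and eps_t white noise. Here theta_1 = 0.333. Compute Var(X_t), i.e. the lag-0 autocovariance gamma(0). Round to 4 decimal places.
\gamma(0) = 5.5544

For an MA(q) process X_t = eps_t + sum_i theta_i eps_{t-i} with
Var(eps_t) = sigma^2, the variance is
  gamma(0) = sigma^2 * (1 + sum_i theta_i^2).
  sum_i theta_i^2 = (0.333)^2 = 0.110889.
  gamma(0) = 5 * (1 + 0.110889) = 5 * 1.110889 = 5.554445, which rounds to 5.5544.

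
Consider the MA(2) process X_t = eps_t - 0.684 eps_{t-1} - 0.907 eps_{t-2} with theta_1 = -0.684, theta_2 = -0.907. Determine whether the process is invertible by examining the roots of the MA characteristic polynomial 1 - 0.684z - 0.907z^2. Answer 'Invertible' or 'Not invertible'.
\text{Not invertible}

The MA(q) characteristic polynomial is P(z) = 1 - 0.684z - 0.907z^2.
Invertibility requires all roots to lie outside the unit circle, i.e. |z| > 1 for every root.
Set 1 + (-0.684) z + (-0.907) z^2 = 0, i.e. a z^2 + b z + c = 0 with a = -0.907, b = -0.684, c = 1.
Discriminant D = b^2 - 4ac = (-0.684)^2 - 4*(-0.907)*1 = 0.467856 - (-3.628) = 4.095856.
D >= 0, so the roots are real: z = (-b +/- sqrt(D)) / (2a) = (0.684 +/- 2.023822) / (-1.814).
  z_1 = (0.684 + 2.023822) / (-1.814) = -1.4927,   |z_1| = 1.4927.
  z_2 = (0.684 - 2.023822) / (-1.814) = 0.7386,   |z_2| = 0.7386.
Moduli of all roots: 1.4927, 0.7386.
All moduli strictly greater than 1? No.
Verdict: Not invertible.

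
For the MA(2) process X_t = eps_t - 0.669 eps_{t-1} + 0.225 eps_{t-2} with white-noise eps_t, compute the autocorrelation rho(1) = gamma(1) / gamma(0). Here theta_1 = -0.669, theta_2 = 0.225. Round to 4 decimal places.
\rho(1) = -0.5470

For an MA(q) process with theta_0 = 1, the autocovariance is
  gamma(k) = sigma^2 * sum_{i=0..q-k} theta_i * theta_{i+k},
and rho(k) = gamma(k) / gamma(0). Sigma^2 cancels.
  numerator   = (1)*(-0.669) + (-0.669)*(0.225) = -0.819525.
  denominator = (1)^2 + (-0.669)^2 + (0.225)^2 = 1.498186.
  rho(1) = -0.819525 / 1.498186 = -0.5470.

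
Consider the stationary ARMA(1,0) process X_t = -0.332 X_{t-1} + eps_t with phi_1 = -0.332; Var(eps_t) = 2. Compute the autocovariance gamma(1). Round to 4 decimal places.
\gamma(1) = -0.7463

Multiply the model equation by X_{t-k} and take expectations. With theta_0 = psi_0 = 1 and psi_j the MA(infinity) weights, this gives
  gamma(k) - sum_i phi_i gamma(k-i) = c_k,
  c_k = sigma^2 * sum_{j=k..q} theta_j psi_{j-k}   (c_k = 0 for k > q),
using gamma(-m) = gamma(m).
Pure AR (q = 0): c_0 = sigma^2 = 2, c_k = 0 for k >= 1.
Equations for k = 0 and k = 1 (AR order 1):
  gamma(0) = phi_1 gamma(1) + c_0
  gamma(1) = phi_1 gamma(0) + c_1
Substituting the second into the first: gamma(0) (1 - phi_1^2) = c_0 + phi_1 c_1, so
  gamma(0) = c_0 / (1 - phi_1^2) = 2 / (1 - (-0.332)^2) = 2 / 0.889776 = 2.247757.
  gamma(1) = phi_1 gamma(0) = (-0.332)(2.247757) = -0.746255.
Therefore gamma(1) = -0.7463 (to 4 decimal places).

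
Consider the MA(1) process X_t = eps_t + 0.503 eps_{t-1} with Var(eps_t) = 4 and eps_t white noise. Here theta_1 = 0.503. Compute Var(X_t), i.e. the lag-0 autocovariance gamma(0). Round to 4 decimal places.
\gamma(0) = 5.0120

For an MA(q) process X_t = eps_t + sum_i theta_i eps_{t-i} with
Var(eps_t) = sigma^2, the variance is
  gamma(0) = sigma^2 * (1 + sum_i theta_i^2).
  sum_i theta_i^2 = (0.503)^2 = 0.253009.
  gamma(0) = 4 * (1 + 0.253009) = 4 * 1.253009 = 5.012036, which rounds to 5.0120.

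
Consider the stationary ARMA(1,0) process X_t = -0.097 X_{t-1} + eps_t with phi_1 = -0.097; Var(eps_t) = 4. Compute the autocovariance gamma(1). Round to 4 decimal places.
\gamma(1) = -0.3917

Multiply the model equation by X_{t-k} and take expectations. With theta_0 = psi_0 = 1 and psi_j the MA(infinity) weights, this gives
  gamma(k) - sum_i phi_i gamma(k-i) = c_k,
  c_k = sigma^2 * sum_{j=k..q} theta_j psi_{j-k}   (c_k = 0 for k > q),
using gamma(-m) = gamma(m).
Pure AR (q = 0): c_0 = sigma^2 = 4, c_k = 0 for k >= 1.
Equations for k = 0 and k = 1 (AR order 1):
  gamma(0) = phi_1 gamma(1) + c_0
  gamma(1) = phi_1 gamma(0) + c_1
Substituting the second into the first: gamma(0) (1 - phi_1^2) = c_0 + phi_1 c_1, so
  gamma(0) = c_0 / (1 - phi_1^2) = 4 / (1 - (-0.097)^2) = 4 / 0.990591 = 4.037993.
  gamma(1) = phi_1 gamma(0) = (-0.097)(4.037993) = -0.391685.
Therefore gamma(1) = -0.3917 (to 4 decimal places).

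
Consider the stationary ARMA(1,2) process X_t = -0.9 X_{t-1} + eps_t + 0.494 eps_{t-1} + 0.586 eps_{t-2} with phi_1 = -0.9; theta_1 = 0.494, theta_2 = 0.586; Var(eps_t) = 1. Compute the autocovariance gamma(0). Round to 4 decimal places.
\gamma(0) = 5.9288

Multiply the model equation by X_{t-k} and take expectations. With theta_0 = psi_0 = 1 and psi_j the MA(infinity) weights, this gives
  gamma(k) - sum_i phi_i gamma(k-i) = c_k,
  c_k = sigma^2 * sum_{j=k..q} theta_j psi_{j-k}   (c_k = 0 for k > q),
using gamma(-m) = gamma(m).
psi-weights needed (psi_j = theta_j + sum_i phi_i psi_{j-i}):
  psi_1 = theta_1 + phi_1 = 0.494 + (-0.9) = -0.406
  psi_2 = theta_2 + phi_1 psi_1 = 0.586 + (-0.9)(-0.406) = 0.9514
Right-hand sides:
  c_0 = sigma^2 (1 + theta_1 psi_1 + theta_2 psi_2) = 1 * (1 + (0.494)(-0.406) + (0.586)(0.9514)) = 1 * 1.356956 = 1.356956
  c_1 = sigma^2 (theta_1 + theta_2 psi_1) = 1 * (0.494 + (0.586)(-0.406)) = 0.256084
  c_2 = sigma^2 theta_2 = 1 * (0.586) = 0.586
Equations for k = 0 and k = 1 (AR order 1):
  gamma(0) = phi_1 gamma(1) + c_0
  gamma(1) = phi_1 gamma(0) + c_1
Substituting the second into the first: gamma(0) (1 - phi_1^2) = c_0 + phi_1 c_1, so
  gamma(0) = (c_0 + phi_1 c_1) / (1 - phi_1^2) = (1.356956 + (-0.9)(0.256084)) / (1 - (-0.9)^2) = 1.126481 / 0.19 = 5.928846.
Therefore gamma(0) = 5.9288 (to 4 decimal places).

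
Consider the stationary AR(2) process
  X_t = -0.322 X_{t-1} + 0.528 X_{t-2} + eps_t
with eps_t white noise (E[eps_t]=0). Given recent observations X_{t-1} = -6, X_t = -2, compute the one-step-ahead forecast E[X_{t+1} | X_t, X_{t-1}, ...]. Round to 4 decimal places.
E[X_{t+1} \mid \mathcal F_t] = -2.5240

For an AR(p) model X_t = c + sum_i phi_i X_{t-i} + eps_t, the
one-step-ahead conditional mean is
  E[X_{t+1} | X_t, ...] = c + sum_i phi_i X_{t+1-i}.
Substitute known values:
  E[X_{t+1} | ...] = (-0.322) * (-2) + (0.528) * (-6)
                   = -2.5240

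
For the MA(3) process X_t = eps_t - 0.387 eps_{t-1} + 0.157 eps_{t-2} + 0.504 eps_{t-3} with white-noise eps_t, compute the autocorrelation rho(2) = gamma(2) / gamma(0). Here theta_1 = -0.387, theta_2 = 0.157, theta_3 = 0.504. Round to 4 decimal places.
\rho(2) = -0.0266

For an MA(q) process with theta_0 = 1, the autocovariance is
  gamma(k) = sigma^2 * sum_{i=0..q-k} theta_i * theta_{i+k},
and rho(k) = gamma(k) / gamma(0). Sigma^2 cancels.
  numerator   = (1)*(0.157) + (-0.387)*(0.504) = -0.038048.
  denominator = (1)^2 + (-0.387)^2 + (0.157)^2 + (0.504)^2 = 1.428434.
  rho(2) = -0.038048 / 1.428434 = -0.0266.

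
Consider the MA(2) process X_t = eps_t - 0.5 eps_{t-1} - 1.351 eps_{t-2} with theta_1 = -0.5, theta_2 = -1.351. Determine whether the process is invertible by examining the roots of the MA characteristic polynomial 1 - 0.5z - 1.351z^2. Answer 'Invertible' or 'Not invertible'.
\text{Not invertible}

The MA(q) characteristic polynomial is P(z) = 1 - 0.5z - 1.351z^2.
Invertibility requires all roots to lie outside the unit circle, i.e. |z| > 1 for every root.
Set 1 + (-0.5) z + (-1.351) z^2 = 0, i.e. a z^2 + b z + c = 0 with a = -1.351, b = -0.5, c = 1.
Discriminant D = b^2 - 4ac = (-0.5)^2 - 4*(-1.351)*1 = 0.25 - (-5.404) = 5.654.
D >= 0, so the roots are real: z = (-b +/- sqrt(D)) / (2a) = (0.5 +/- 2.377814) / (-2.702).
  z_1 = (0.5 + 2.377814) / (-2.702) = -1.0651,   |z_1| = 1.0651.
  z_2 = (0.5 - 2.377814) / (-2.702) = 0.695,   |z_2| = 0.695.
Moduli of all roots: 1.0651, 0.6950.
All moduli strictly greater than 1? No.
Verdict: Not invertible.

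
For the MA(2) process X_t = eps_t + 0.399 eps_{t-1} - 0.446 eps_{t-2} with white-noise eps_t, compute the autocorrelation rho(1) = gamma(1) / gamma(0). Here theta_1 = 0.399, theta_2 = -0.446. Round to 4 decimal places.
\rho(1) = 0.1628

For an MA(q) process with theta_0 = 1, the autocovariance is
  gamma(k) = sigma^2 * sum_{i=0..q-k} theta_i * theta_{i+k},
and rho(k) = gamma(k) / gamma(0). Sigma^2 cancels.
  numerator   = (1)*(0.399) + (0.399)*(-0.446) = 0.221046.
  denominator = (1)^2 + (0.399)^2 + (-0.446)^2 = 1.358117.
  rho(1) = 0.221046 / 1.358117 = 0.1628.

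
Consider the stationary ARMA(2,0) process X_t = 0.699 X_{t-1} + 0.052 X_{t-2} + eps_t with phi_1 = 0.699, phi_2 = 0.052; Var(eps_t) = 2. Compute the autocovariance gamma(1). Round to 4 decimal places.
\gamma(1) = 3.2404

Multiply the model equation by X_{t-k} and take expectations. With theta_0 = psi_0 = 1 and psi_j the MA(infinity) weights, this gives
  gamma(k) - sum_i phi_i gamma(k-i) = c_k,
  c_k = sigma^2 * sum_{j=k..q} theta_j psi_{j-k}   (c_k = 0 for k > q),
using gamma(-m) = gamma(m).
Pure AR (q = 0): c_0 = sigma^2 = 2, c_k = 0 for k >= 1.
Equations for k = 0, 1, 2 (AR order 2, c_2 = 0):
  (E0) gamma(0) = phi_1 gamma(1) + phi_2 gamma(2) + c_0
  (E1) gamma(1) = phi_1 gamma(0) + phi_2 gamma(1) + c_1
  (E2) gamma(2) = phi_1 gamma(1) + phi_2 gamma(0)
From (E1): gamma(1) = A gamma(0) + B with
  A = phi_1 / (1 - phi_2) = 0.699 / 0.948 = 0.737342,   B = c_1 / (1 - phi_2) = 0 / 0.948 = 0.
Insert (E2) into (E0): gamma(0) (1 - phi_2^2) = phi_1 (1 + phi_2) gamma(1) + c_0.
  phi_1 (1 + phi_2) = (0.699)(1.052) = 0.735348,   1 - phi_2^2 = 0.997296.
Replace gamma(1) by A gamma(0) + B and collect gamma(0):
  gamma(0) [0.997296 - (0.735348)(0.737342)] = c_0 = 2
  gamma(0) * 0.455093 = 2
  gamma(0) = 2 / 0.455093 = 4.394704.
  gamma(1) = A gamma(0) = (0.737342)(4.394704) = 3.240399.
Therefore gamma(1) = 3.2404 (to 4 decimal places).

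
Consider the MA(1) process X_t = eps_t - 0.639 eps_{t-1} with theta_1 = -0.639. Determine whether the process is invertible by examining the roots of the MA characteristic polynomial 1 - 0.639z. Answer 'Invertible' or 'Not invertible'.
\text{Invertible}

The MA(q) characteristic polynomial is P(z) = 1 - 0.639z.
Invertibility requires all roots to lie outside the unit circle, i.e. |z| > 1 for every root.
This is linear in z: 1 + (-0.639) z = 0  =>  z = -1/(-0.639) = 1.564945,  |z| = 1.564945.
Moduli of all roots: 1.5649.
All moduli strictly greater than 1? Yes.
Verdict: Invertible.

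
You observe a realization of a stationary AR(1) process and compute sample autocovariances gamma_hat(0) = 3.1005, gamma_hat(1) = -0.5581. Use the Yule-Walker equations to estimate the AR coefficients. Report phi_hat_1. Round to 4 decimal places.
\hat\phi_{1} = -0.1800

The Yule-Walker equations for an AR(p) process read, in matrix form,
  Gamma_p phi = r_p,   with   (Gamma_p)_{ij} = gamma(|i - j|),
                       (r_p)_i = gamma(i),   i,j = 1..p.
Substitute the sample gammas (Toeplitz matrix and right-hand side of size 1):
  Gamma_p = [[3.1005]]
  r_p     = [-0.5581]
With p = 1 this is the single equation gamma(0) phi_1 = gamma(1):
  phi_hat_1 = gamma(1) / gamma(0) = -0.5581 / 3.1005 = -0.1800.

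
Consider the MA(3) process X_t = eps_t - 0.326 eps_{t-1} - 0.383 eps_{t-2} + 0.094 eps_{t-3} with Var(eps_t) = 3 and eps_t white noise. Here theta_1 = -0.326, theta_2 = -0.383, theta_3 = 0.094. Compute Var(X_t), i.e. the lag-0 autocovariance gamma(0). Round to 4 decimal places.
\gamma(0) = 3.7854

For an MA(q) process X_t = eps_t + sum_i theta_i eps_{t-i} with
Var(eps_t) = sigma^2, the variance is
  gamma(0) = sigma^2 * (1 + sum_i theta_i^2).
  sum_i theta_i^2 = (-0.326)^2 + (-0.383)^2 + (0.094)^2 = 0.106276 + 0.146689 + 0.008836 = 0.261801.
  gamma(0) = 3 * (1 + 0.261801) = 3 * 1.261801 = 3.785403, which rounds to 3.7854.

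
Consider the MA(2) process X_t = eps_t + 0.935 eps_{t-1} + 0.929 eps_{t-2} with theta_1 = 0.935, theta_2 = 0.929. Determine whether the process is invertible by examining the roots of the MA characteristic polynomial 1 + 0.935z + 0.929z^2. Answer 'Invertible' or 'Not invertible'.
\text{Invertible}

The MA(q) characteristic polynomial is P(z) = 1 + 0.935z + 0.929z^2.
Invertibility requires all roots to lie outside the unit circle, i.e. |z| > 1 for every root.
Set 1 + (0.935) z + (0.929) z^2 = 0, i.e. a z^2 + b z + c = 0 with a = 0.929, b = 0.935, c = 1.
Discriminant D = b^2 - 4ac = (0.935)^2 - 4*(0.929)*1 = 0.874225 - (3.716) = -2.841775.
D < 0, so the roots are the complex-conjugate pair z = (-b +/- i sqrt(-D)) / (2a) = -0.5032 +/- 0.9073i.
For a conjugate pair |z|^2 = z * conj(z) = (product of roots) = c/a = 1/(0.929) = 1.076426, so |z| = sqrt(1.076426) = 1.0375 for both roots.
Moduli of all roots: 1.0375, 1.0375.
All moduli strictly greater than 1? Yes.
Verdict: Invertible.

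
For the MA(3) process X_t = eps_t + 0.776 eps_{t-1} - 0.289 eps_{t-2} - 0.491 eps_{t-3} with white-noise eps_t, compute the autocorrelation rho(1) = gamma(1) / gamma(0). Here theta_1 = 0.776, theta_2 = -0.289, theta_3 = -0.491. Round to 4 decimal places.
\rho(1) = 0.3600

For an MA(q) process with theta_0 = 1, the autocovariance is
  gamma(k) = sigma^2 * sum_{i=0..q-k} theta_i * theta_{i+k},
and rho(k) = gamma(k) / gamma(0). Sigma^2 cancels.
  numerator   = (1)*(0.776) + (0.776)*(-0.289) + (-0.289)*(-0.491) = 0.693635.
  denominator = (1)^2 + (0.776)^2 + (-0.289)^2 + (-0.491)^2 = 1.926778.
  rho(1) = 0.693635 / 1.926778 = 0.3600.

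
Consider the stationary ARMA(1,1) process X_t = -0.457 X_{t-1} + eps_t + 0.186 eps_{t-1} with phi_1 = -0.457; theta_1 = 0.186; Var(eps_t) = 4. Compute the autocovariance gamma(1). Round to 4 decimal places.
\gamma(1) = -1.2537

Multiply the model equation by X_{t-k} and take expectations. With theta_0 = psi_0 = 1 and psi_j the MA(infinity) weights, this gives
  gamma(k) - sum_i phi_i gamma(k-i) = c_k,
  c_k = sigma^2 * sum_{j=k..q} theta_j psi_{j-k}   (c_k = 0 for k > q),
using gamma(-m) = gamma(m).
psi-weights needed (psi_j = theta_j + sum_i phi_i psi_{j-i}):
  psi_1 = theta_1 + phi_1 = 0.186 + (-0.457) = -0.271
Right-hand sides:
  c_0 = sigma^2 (1 + theta_1 psi_1) = 4 * (1 + (0.186)(-0.271)) = 4 * 0.949594 = 3.798376
  c_1 = sigma^2 theta_1 = 4 * (0.186) = 0.744
  c_2 = 0
Equations for k = 0 and k = 1 (AR order 1):
  gamma(0) = phi_1 gamma(1) + c_0
  gamma(1) = phi_1 gamma(0) + c_1
Substituting the second into the first: gamma(0) (1 - phi_1^2) = c_0 + phi_1 c_1, so
  gamma(0) = (c_0 + phi_1 c_1) / (1 - phi_1^2) = (3.798376 + (-0.457)(0.744)) / (1 - (-0.457)^2) = 3.458368 / 0.791151 = 4.371312.
  gamma(1) = phi_1 gamma(0) + c_1 = (-0.457)(4.371312) + (0.744) = -1.25369.
Therefore gamma(1) = -1.2537 (to 4 decimal places).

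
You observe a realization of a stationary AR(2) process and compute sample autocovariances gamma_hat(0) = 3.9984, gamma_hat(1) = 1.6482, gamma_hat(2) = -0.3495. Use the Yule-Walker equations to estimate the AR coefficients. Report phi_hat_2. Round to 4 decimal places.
\hat\phi_{2} = -0.3100

The Yule-Walker equations for an AR(p) process read, in matrix form,
  Gamma_p phi = r_p,   with   (Gamma_p)_{ij} = gamma(|i - j|),
                       (r_p)_i = gamma(i),   i,j = 1..p.
Substitute the sample gammas (Toeplitz matrix and right-hand side of size 2):
  Gamma_p = [[3.9984, 1.6482], [1.6482, 3.9984]]
  r_p     = [1.6482, -0.3495]
Written out:
  3.9984 phi_1 + 1.6482 phi_2 = 1.6482
  1.6482 phi_1 + 3.9984 phi_2 = -0.3495
Solve by Cramer's rule:
  det = gamma(0)^2 - gamma(1)^2 = (3.9984)^2 - (1.6482)^2 = 15.98720256 - 2.71656324 = 13.27063932
  phi_hat_1 = [gamma(1) gamma(0) - gamma(1) gamma(2)] / det = [(1.6482)(3.9984) - (1.6482)(-0.3495)] / 13.27063932 = 7.16620878 / 13.27063932 = 0.54
  phi_hat_2 = [gamma(0) gamma(2) - gamma(1)^2] / det = [(3.9984)(-0.3495) - (1.6482)^2] / 13.27063932 = -4.11400404 / 13.27063932 = -0.31
So phi_hat = [0.5400, -0.3100].
Therefore phi_hat_2 = -0.3100.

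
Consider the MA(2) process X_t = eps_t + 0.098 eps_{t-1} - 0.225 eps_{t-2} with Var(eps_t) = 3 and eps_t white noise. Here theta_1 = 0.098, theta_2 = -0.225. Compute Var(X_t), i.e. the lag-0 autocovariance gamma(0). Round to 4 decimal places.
\gamma(0) = 3.1807

For an MA(q) process X_t = eps_t + sum_i theta_i eps_{t-i} with
Var(eps_t) = sigma^2, the variance is
  gamma(0) = sigma^2 * (1 + sum_i theta_i^2).
  sum_i theta_i^2 = (0.098)^2 + (-0.225)^2 = 0.009604 + 0.050625 = 0.060229.
  gamma(0) = 3 * (1 + 0.060229) = 3 * 1.060229 = 3.180687, which rounds to 3.1807.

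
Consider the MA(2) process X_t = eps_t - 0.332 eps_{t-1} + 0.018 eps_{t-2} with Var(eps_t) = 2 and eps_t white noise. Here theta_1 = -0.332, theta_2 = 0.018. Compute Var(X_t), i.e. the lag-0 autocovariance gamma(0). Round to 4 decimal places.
\gamma(0) = 2.2211

For an MA(q) process X_t = eps_t + sum_i theta_i eps_{t-i} with
Var(eps_t) = sigma^2, the variance is
  gamma(0) = sigma^2 * (1 + sum_i theta_i^2).
  sum_i theta_i^2 = (-0.332)^2 + (0.018)^2 = 0.110224 + 0.000324 = 0.110548.
  gamma(0) = 2 * (1 + 0.110548) = 2 * 1.110548 = 2.221096, which rounds to 2.2211.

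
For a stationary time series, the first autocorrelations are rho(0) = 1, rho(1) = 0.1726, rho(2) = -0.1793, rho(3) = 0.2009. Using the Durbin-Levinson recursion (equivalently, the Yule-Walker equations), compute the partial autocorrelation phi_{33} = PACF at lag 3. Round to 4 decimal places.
\phi_{33} = 0.2980

The PACF at lag k is phi_{kk}, the last component of the solution
to the Yule-Walker system G_k phi = r_k where
  (G_k)_{ij} = rho(|i - j|), (r_k)_i = rho(i), i,j = 1..k.
Equivalently, Durbin-Levinson gives phi_{kk} iteratively:
  phi_{11} = rho(1)
  phi_{kk} = [rho(k) - sum_{j=1..k-1} phi_{k-1,j} rho(k-j)]
            / [1 - sum_{j=1..k-1} phi_{k-1,j} rho(j)],
  phi_{k,j} = phi_{k-1,j} - phi_{kk} phi_{k-1,k-j},  j = 1..k-1.
Step k = 1:
  phi_11 = rho(1) = 0.1726.
Step k = 2:
  phi_22 = [rho(2) - phi_11 rho(1)] / [1 - phi_11 rho(1)] = [-0.1793 - (0.1726)(0.1726)] / [1 - (0.1726)(0.1726)]
         = -0.20909076 / 0.97020924 = -0.215511.
  Update: phi_21 = phi_11 - phi_22 phi_11 = 0.1726 - (-0.215511)(0.1726) = 0.209797.
Step k = 3:
  phi_33 = [rho(3) - phi_21 rho(2) - phi_22 rho(1)] / [1 - phi_21 rho(1) - phi_22 rho(2)]
    numerator   = 0.2009 - (0.209797)(-0.1793) - (-0.215511)(0.1726) = 0.27571384
    denominator = 1 - (0.209797)(0.1726) - (-0.215511)(-0.1793) = 0.92514788
  phi_33 = 0.27571384 / 0.92514788 = 0.298.
Therefore phi_{33} = 0.2980.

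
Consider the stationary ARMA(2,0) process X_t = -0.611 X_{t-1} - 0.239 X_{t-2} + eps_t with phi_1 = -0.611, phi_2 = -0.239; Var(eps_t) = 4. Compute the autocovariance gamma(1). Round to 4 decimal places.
\gamma(1) = -2.7643

Multiply the model equation by X_{t-k} and take expectations. With theta_0 = psi_0 = 1 and psi_j the MA(infinity) weights, this gives
  gamma(k) - sum_i phi_i gamma(k-i) = c_k,
  c_k = sigma^2 * sum_{j=k..q} theta_j psi_{j-k}   (c_k = 0 for k > q),
using gamma(-m) = gamma(m).
Pure AR (q = 0): c_0 = sigma^2 = 4, c_k = 0 for k >= 1.
Equations for k = 0, 1, 2 (AR order 2, c_2 = 0):
  (E0) gamma(0) = phi_1 gamma(1) + phi_2 gamma(2) + c_0
  (E1) gamma(1) = phi_1 gamma(0) + phi_2 gamma(1) + c_1
  (E2) gamma(2) = phi_1 gamma(1) + phi_2 gamma(0)
From (E1): gamma(1) = A gamma(0) + B with
  A = phi_1 / (1 - phi_2) = -0.611 / 1.239 = -0.49314,   B = c_1 / (1 - phi_2) = 0 / 1.239 = 0.
Insert (E2) into (E0): gamma(0) (1 - phi_2^2) = phi_1 (1 + phi_2) gamma(1) + c_0.
  phi_1 (1 + phi_2) = (-0.611)(0.761) = -0.464971,   1 - phi_2^2 = 0.942879.
Replace gamma(1) by A gamma(0) + B and collect gamma(0):
  gamma(0) [0.942879 - (-0.464971)(-0.49314)] = c_0 = 4
  gamma(0) * 0.713583 = 4
  gamma(0) = 4 / 0.713583 = 5.605512.
  gamma(1) = A gamma(0) = (-0.49314)(5.605512) = -2.7643.
Therefore gamma(1) = -2.7643 (to 4 decimal places).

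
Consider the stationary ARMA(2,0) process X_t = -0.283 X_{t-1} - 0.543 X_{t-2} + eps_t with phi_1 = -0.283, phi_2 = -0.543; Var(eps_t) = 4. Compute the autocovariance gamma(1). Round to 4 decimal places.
\gamma(1) = -1.0766

Multiply the model equation by X_{t-k} and take expectations. With theta_0 = psi_0 = 1 and psi_j the MA(infinity) weights, this gives
  gamma(k) - sum_i phi_i gamma(k-i) = c_k,
  c_k = sigma^2 * sum_{j=k..q} theta_j psi_{j-k}   (c_k = 0 for k > q),
using gamma(-m) = gamma(m).
Pure AR (q = 0): c_0 = sigma^2 = 4, c_k = 0 for k >= 1.
Equations for k = 0, 1, 2 (AR order 2, c_2 = 0):
  (E0) gamma(0) = phi_1 gamma(1) + phi_2 gamma(2) + c_0
  (E1) gamma(1) = phi_1 gamma(0) + phi_2 gamma(1) + c_1
  (E2) gamma(2) = phi_1 gamma(1) + phi_2 gamma(0)
From (E1): gamma(1) = A gamma(0) + B with
  A = phi_1 / (1 - phi_2) = -0.283 / 1.543 = -0.183409,   B = c_1 / (1 - phi_2) = 0 / 1.543 = 0.
Insert (E2) into (E0): gamma(0) (1 - phi_2^2) = phi_1 (1 + phi_2) gamma(1) + c_0.
  phi_1 (1 + phi_2) = (-0.283)(0.457) = -0.129331,   1 - phi_2^2 = 0.705151.
Replace gamma(1) by A gamma(0) + B and collect gamma(0):
  gamma(0) [0.705151 - (-0.129331)(-0.183409)] = c_0 = 4
  gamma(0) * 0.681431 = 4
  gamma(0) = 4 / 0.681431 = 5.870004.
  gamma(1) = A gamma(0) = (-0.183409)(5.870004) = -1.076611.
Therefore gamma(1) = -1.0766 (to 4 decimal places).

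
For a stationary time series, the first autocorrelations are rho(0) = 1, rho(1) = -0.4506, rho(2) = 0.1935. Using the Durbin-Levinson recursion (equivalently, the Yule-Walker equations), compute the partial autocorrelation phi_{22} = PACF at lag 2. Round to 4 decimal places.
\phi_{22} = -0.0120

The PACF at lag k is phi_{kk}, the last component of the solution
to the Yule-Walker system G_k phi = r_k where
  (G_k)_{ij} = rho(|i - j|), (r_k)_i = rho(i), i,j = 1..k.
Equivalently, Durbin-Levinson gives phi_{kk} iteratively:
  phi_{11} = rho(1)
  phi_{kk} = [rho(k) - sum_{j=1..k-1} phi_{k-1,j} rho(k-j)]
            / [1 - sum_{j=1..k-1} phi_{k-1,j} rho(j)],
  phi_{k,j} = phi_{k-1,j} - phi_{kk} phi_{k-1,k-j},  j = 1..k-1.
Step k = 1:
  phi_11 = rho(1) = -0.4506.
Step k = 2:
  phi_22 = [rho(2) - phi_11 rho(1)] / [1 - phi_11 rho(1)] = [0.1935 - (-0.4506)(-0.4506)] / [1 - (-0.4506)(-0.4506)]
         = -0.00954036 / 0.79695964 = -0.012.
Therefore phi_{22} = -0.0120.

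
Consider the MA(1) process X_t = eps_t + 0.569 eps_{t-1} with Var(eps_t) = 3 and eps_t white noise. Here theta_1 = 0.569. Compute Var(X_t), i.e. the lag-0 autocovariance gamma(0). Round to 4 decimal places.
\gamma(0) = 3.9713

For an MA(q) process X_t = eps_t + sum_i theta_i eps_{t-i} with
Var(eps_t) = sigma^2, the variance is
  gamma(0) = sigma^2 * (1 + sum_i theta_i^2).
  sum_i theta_i^2 = (0.569)^2 = 0.323761.
  gamma(0) = 3 * (1 + 0.323761) = 3 * 1.323761 = 3.971283, which rounds to 3.9713.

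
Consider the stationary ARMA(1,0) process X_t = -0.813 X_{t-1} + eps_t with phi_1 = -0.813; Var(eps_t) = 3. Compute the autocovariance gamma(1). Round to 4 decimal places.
\gamma(1) = -7.1940

Multiply the model equation by X_{t-k} and take expectations. With theta_0 = psi_0 = 1 and psi_j the MA(infinity) weights, this gives
  gamma(k) - sum_i phi_i gamma(k-i) = c_k,
  c_k = sigma^2 * sum_{j=k..q} theta_j psi_{j-k}   (c_k = 0 for k > q),
using gamma(-m) = gamma(m).
Pure AR (q = 0): c_0 = sigma^2 = 3, c_k = 0 for k >= 1.
Equations for k = 0 and k = 1 (AR order 1):
  gamma(0) = phi_1 gamma(1) + c_0
  gamma(1) = phi_1 gamma(0) + c_1
Substituting the second into the first: gamma(0) (1 - phi_1^2) = c_0 + phi_1 c_1, so
  gamma(0) = c_0 / (1 - phi_1^2) = 3 / (1 - (-0.813)^2) = 3 / 0.339031 = 8.848748.
  gamma(1) = phi_1 gamma(0) = (-0.813)(8.848748) = -7.194032.
Therefore gamma(1) = -7.1940 (to 4 decimal places).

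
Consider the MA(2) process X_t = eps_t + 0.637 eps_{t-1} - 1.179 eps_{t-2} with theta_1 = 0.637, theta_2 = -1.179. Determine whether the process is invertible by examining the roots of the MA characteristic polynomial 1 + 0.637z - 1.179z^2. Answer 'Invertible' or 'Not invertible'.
\text{Not invertible}

The MA(q) characteristic polynomial is P(z) = 1 + 0.637z - 1.179z^2.
Invertibility requires all roots to lie outside the unit circle, i.e. |z| > 1 for every root.
Set 1 + (0.637) z + (-1.179) z^2 = 0, i.e. a z^2 + b z + c = 0 with a = -1.179, b = 0.637, c = 1.
Discriminant D = b^2 - 4ac = (0.637)^2 - 4*(-1.179)*1 = 0.405769 - (-4.716) = 5.121769.
D >= 0, so the roots are real: z = (-b +/- sqrt(D)) / (2a) = (-0.637 +/- 2.263133) / (-2.358).
  z_1 = (-0.637 + 2.263133) / (-2.358) = -0.6896,   |z_1| = 0.6896.
  z_2 = (-0.637 - 2.263133) / (-2.358) = 1.2299,   |z_2| = 1.2299.
Moduli of all roots: 0.6896, 1.2299.
All moduli strictly greater than 1? No.
Verdict: Not invertible.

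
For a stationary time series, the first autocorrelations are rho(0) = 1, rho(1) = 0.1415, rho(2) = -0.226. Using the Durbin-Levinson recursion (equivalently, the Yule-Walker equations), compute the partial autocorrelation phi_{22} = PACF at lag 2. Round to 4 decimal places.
\phi_{22} = -0.2510

The PACF at lag k is phi_{kk}, the last component of the solution
to the Yule-Walker system G_k phi = r_k where
  (G_k)_{ij} = rho(|i - j|), (r_k)_i = rho(i), i,j = 1..k.
Equivalently, Durbin-Levinson gives phi_{kk} iteratively:
  phi_{11} = rho(1)
  phi_{kk} = [rho(k) - sum_{j=1..k-1} phi_{k-1,j} rho(k-j)]
            / [1 - sum_{j=1..k-1} phi_{k-1,j} rho(j)],
  phi_{k,j} = phi_{k-1,j} - phi_{kk} phi_{k-1,k-j},  j = 1..k-1.
Step k = 1:
  phi_11 = rho(1) = 0.1415.
Step k = 2:
  phi_22 = [rho(2) - phi_11 rho(1)] / [1 - phi_11 rho(1)] = [-0.226 - (0.1415)(0.1415)] / [1 - (0.1415)(0.1415)]
         = -0.24602225 / 0.97997775 = -0.251.
Therefore phi_{22} = -0.2510.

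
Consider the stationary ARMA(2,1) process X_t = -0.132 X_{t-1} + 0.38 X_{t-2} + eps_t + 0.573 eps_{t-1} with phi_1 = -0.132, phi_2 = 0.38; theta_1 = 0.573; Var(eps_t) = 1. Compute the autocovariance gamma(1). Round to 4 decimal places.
\gamma(1) = 0.6416

Multiply the model equation by X_{t-k} and take expectations. With theta_0 = psi_0 = 1 and psi_j the MA(infinity) weights, this gives
  gamma(k) - sum_i phi_i gamma(k-i) = c_k,
  c_k = sigma^2 * sum_{j=k..q} theta_j psi_{j-k}   (c_k = 0 for k > q),
using gamma(-m) = gamma(m).
psi-weights needed (psi_j = theta_j + sum_i phi_i psi_{j-i}):
  psi_1 = theta_1 + phi_1 = 0.573 + (-0.132) = 0.441
Right-hand sides:
  c_0 = sigma^2 (1 + theta_1 psi_1) = 1 * (1 + (0.573)(0.441)) = 1 * 1.252693 = 1.252693
  c_1 = sigma^2 theta_1 = 1 * (0.573) = 0.573
  c_2 = 0
Equations for k = 0, 1, 2 (AR order 2, c_2 = 0):
  (E0) gamma(0) = phi_1 gamma(1) + phi_2 gamma(2) + c_0
  (E1) gamma(1) = phi_1 gamma(0) + phi_2 gamma(1) + c_1
  (E2) gamma(2) = phi_1 gamma(1) + phi_2 gamma(0)
From (E1): gamma(1) = A gamma(0) + B with
  A = phi_1 / (1 - phi_2) = -0.132 / 0.62 = -0.212903,   B = c_1 / (1 - phi_2) = 0.573 / 0.62 = 0.924194.
Insert (E2) into (E0): gamma(0) (1 - phi_2^2) = phi_1 (1 + phi_2) gamma(1) + c_0.
  phi_1 (1 + phi_2) = (-0.132)(1.38) = -0.18216,   1 - phi_2^2 = 0.8556.
Replace gamma(1) by A gamma(0) + B and collect gamma(0):
  gamma(0) [0.8556 - (-0.18216)(-0.212903)] = (-0.18216)(0.924194) + 1.252693
  gamma(0) * 0.816818 = 1.084342
  gamma(0) = 1.084342 / 0.816818 = 1.32752.
  gamma(1) = A gamma(0) + B = (-0.212903)(1.32752) + (0.924194) = 0.64156.
Therefore gamma(1) = 0.6416 (to 4 decimal places).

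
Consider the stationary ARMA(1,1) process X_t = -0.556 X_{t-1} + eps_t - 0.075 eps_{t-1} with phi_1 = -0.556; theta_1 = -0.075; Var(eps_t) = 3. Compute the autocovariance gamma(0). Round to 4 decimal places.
\gamma(0) = 4.7290

Multiply the model equation by X_{t-k} and take expectations. With theta_0 = psi_0 = 1 and psi_j the MA(infinity) weights, this gives
  gamma(k) - sum_i phi_i gamma(k-i) = c_k,
  c_k = sigma^2 * sum_{j=k..q} theta_j psi_{j-k}   (c_k = 0 for k > q),
using gamma(-m) = gamma(m).
psi-weights needed (psi_j = theta_j + sum_i phi_i psi_{j-i}):
  psi_1 = theta_1 + phi_1 = -0.075 + (-0.556) = -0.631
Right-hand sides:
  c_0 = sigma^2 (1 + theta_1 psi_1) = 3 * (1 + (-0.075)(-0.631)) = 3 * 1.047325 = 3.141975
  c_1 = sigma^2 theta_1 = 3 * (-0.075) = -0.225
  c_2 = 0
Equations for k = 0 and k = 1 (AR order 1):
  gamma(0) = phi_1 gamma(1) + c_0
  gamma(1) = phi_1 gamma(0) + c_1
Substituting the second into the first: gamma(0) (1 - phi_1^2) = c_0 + phi_1 c_1, so
  gamma(0) = (c_0 + phi_1 c_1) / (1 - phi_1^2) = (3.141975 + (-0.556)(-0.225)) / (1 - (-0.556)^2) = 3.267075 / 0.690864 = 4.72897.
Therefore gamma(0) = 4.7290 (to 4 decimal places).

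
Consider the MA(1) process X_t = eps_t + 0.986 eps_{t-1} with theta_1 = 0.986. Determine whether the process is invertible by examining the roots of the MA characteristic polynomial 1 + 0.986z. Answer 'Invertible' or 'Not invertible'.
\text{Invertible}

The MA(q) characteristic polynomial is P(z) = 1 + 0.986z.
Invertibility requires all roots to lie outside the unit circle, i.e. |z| > 1 for every root.
This is linear in z: 1 + (0.986) z = 0  =>  z = -1/(0.986) = -1.014199,  |z| = 1.014199.
Moduli of all roots: 1.0142.
All moduli strictly greater than 1? Yes.
Verdict: Invertible.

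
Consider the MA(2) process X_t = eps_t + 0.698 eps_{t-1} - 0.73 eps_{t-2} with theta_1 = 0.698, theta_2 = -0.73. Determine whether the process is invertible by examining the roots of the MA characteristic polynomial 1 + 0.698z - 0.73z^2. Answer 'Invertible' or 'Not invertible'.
\text{Not invertible}

The MA(q) characteristic polynomial is P(z) = 1 + 0.698z - 0.73z^2.
Invertibility requires all roots to lie outside the unit circle, i.e. |z| > 1 for every root.
Set 1 + (0.698) z + (-0.73) z^2 = 0, i.e. a z^2 + b z + c = 0 with a = -0.73, b = 0.698, c = 1.
Discriminant D = b^2 - 4ac = (0.698)^2 - 4*(-0.73)*1 = 0.487204 - (-2.92) = 3.407204.
D >= 0, so the roots are real: z = (-b +/- sqrt(D)) / (2a) = (-0.698 +/- 1.845861) / (-1.46).
  z_1 = (-0.698 + 1.845861) / (-1.46) = -0.7862,   |z_1| = 0.7862.
  z_2 = (-0.698 - 1.845861) / (-1.46) = 1.7424,   |z_2| = 1.7424.
Moduli of all roots: 0.7862, 1.7424.
All moduli strictly greater than 1? No.
Verdict: Not invertible.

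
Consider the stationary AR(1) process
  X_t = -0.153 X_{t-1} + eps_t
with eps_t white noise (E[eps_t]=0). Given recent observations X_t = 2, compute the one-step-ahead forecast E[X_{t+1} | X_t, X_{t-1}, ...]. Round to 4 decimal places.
E[X_{t+1} \mid \mathcal F_t] = -0.3060

For an AR(p) model X_t = c + sum_i phi_i X_{t-i} + eps_t, the
one-step-ahead conditional mean is
  E[X_{t+1} | X_t, ...] = c + sum_i phi_i X_{t+1-i}.
Substitute known values:
  E[X_{t+1} | ...] = (-0.153) * (2)
                   = -0.3060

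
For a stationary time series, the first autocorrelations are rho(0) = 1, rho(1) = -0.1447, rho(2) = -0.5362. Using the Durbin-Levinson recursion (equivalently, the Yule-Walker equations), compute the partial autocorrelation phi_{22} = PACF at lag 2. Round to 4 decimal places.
\phi_{22} = -0.5691

The PACF at lag k is phi_{kk}, the last component of the solution
to the Yule-Walker system G_k phi = r_k where
  (G_k)_{ij} = rho(|i - j|), (r_k)_i = rho(i), i,j = 1..k.
Equivalently, Durbin-Levinson gives phi_{kk} iteratively:
  phi_{11} = rho(1)
  phi_{kk} = [rho(k) - sum_{j=1..k-1} phi_{k-1,j} rho(k-j)]
            / [1 - sum_{j=1..k-1} phi_{k-1,j} rho(j)],
  phi_{k,j} = phi_{k-1,j} - phi_{kk} phi_{k-1,k-j},  j = 1..k-1.
Step k = 1:
  phi_11 = rho(1) = -0.1447.
Step k = 2:
  phi_22 = [rho(2) - phi_11 rho(1)] / [1 - phi_11 rho(1)] = [-0.5362 - (-0.1447)(-0.1447)] / [1 - (-0.1447)(-0.1447)]
         = -0.55713809 / 0.97906191 = -0.5691.
Therefore phi_{22} = -0.5691.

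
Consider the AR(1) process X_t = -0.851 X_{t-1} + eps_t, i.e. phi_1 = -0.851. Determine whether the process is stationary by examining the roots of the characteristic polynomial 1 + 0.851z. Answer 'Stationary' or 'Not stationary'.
\text{Stationary}

The AR(p) characteristic polynomial is P(z) = 1 + 0.851z.
Stationarity requires all roots to lie outside the unit circle, i.e. |z| > 1 for every root.
This is linear in z: 1 + (0.851) z = 0  =>  z = -1/(0.851) = -1.175088,  |z| = 1.175088.
Moduli of all roots: 1.1751.
All moduli strictly greater than 1? Yes.
Verdict: Stationary.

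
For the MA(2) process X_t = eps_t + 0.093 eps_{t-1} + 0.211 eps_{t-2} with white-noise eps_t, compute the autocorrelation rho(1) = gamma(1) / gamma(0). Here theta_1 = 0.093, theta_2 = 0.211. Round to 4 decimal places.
\rho(1) = 0.1069

For an MA(q) process with theta_0 = 1, the autocovariance is
  gamma(k) = sigma^2 * sum_{i=0..q-k} theta_i * theta_{i+k},
and rho(k) = gamma(k) / gamma(0). Sigma^2 cancels.
  numerator   = (1)*(0.093) + (0.093)*(0.211) = 0.112623.
  denominator = (1)^2 + (0.093)^2 + (0.211)^2 = 1.05317.
  rho(1) = 0.112623 / 1.05317 = 0.1069.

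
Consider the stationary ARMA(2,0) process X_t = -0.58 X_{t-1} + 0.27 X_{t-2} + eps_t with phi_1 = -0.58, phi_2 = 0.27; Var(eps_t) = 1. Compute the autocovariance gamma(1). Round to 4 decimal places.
\gamma(1) = -2.3241

Multiply the model equation by X_{t-k} and take expectations. With theta_0 = psi_0 = 1 and psi_j the MA(infinity) weights, this gives
  gamma(k) - sum_i phi_i gamma(k-i) = c_k,
  c_k = sigma^2 * sum_{j=k..q} theta_j psi_{j-k}   (c_k = 0 for k > q),
using gamma(-m) = gamma(m).
Pure AR (q = 0): c_0 = sigma^2 = 1, c_k = 0 for k >= 1.
Equations for k = 0, 1, 2 (AR order 2, c_2 = 0):
  (E0) gamma(0) = phi_1 gamma(1) + phi_2 gamma(2) + c_0
  (E1) gamma(1) = phi_1 gamma(0) + phi_2 gamma(1) + c_1
  (E2) gamma(2) = phi_1 gamma(1) + phi_2 gamma(0)
From (E1): gamma(1) = A gamma(0) + B with
  A = phi_1 / (1 - phi_2) = -0.58 / 0.73 = -0.794521,   B = c_1 / (1 - phi_2) = 0 / 0.73 = 0.
Insert (E2) into (E0): gamma(0) (1 - phi_2^2) = phi_1 (1 + phi_2) gamma(1) + c_0.
  phi_1 (1 + phi_2) = (-0.58)(1.27) = -0.7366,   1 - phi_2^2 = 0.9271.
Replace gamma(1) by A gamma(0) + B and collect gamma(0):
  gamma(0) [0.9271 - (-0.7366)(-0.794521)] = c_0 = 1
  gamma(0) * 0.341856 = 1
  gamma(0) = 1 / 0.341856 = 2.925207.
  gamma(1) = A gamma(0) = (-0.794521)(2.925207) = -2.324137.
Therefore gamma(1) = -2.3241 (to 4 decimal places).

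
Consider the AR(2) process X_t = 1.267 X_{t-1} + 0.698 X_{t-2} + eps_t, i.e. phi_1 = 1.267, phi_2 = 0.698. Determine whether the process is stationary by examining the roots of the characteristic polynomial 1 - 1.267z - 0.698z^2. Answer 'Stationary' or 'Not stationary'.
\text{Not stationary}

The AR(p) characteristic polynomial is P(z) = 1 - 1.267z - 0.698z^2.
Stationarity requires all roots to lie outside the unit circle, i.e. |z| > 1 for every root.
Set 1 + (-1.267) z + (-0.698) z^2 = 0, i.e. a z^2 + b z + c = 0 with a = -0.698, b = -1.267, c = 1.
Discriminant D = b^2 - 4ac = (-1.267)^2 - 4*(-0.698)*1 = 1.605289 - (-2.792) = 4.397289.
D >= 0, so the roots are real: z = (-b +/- sqrt(D)) / (2a) = (1.267 +/- 2.096971) / (-1.396).
  z_1 = (1.267 + 2.096971) / (-1.396) = -2.4097,   |z_1| = 2.4097.
  z_2 = (1.267 - 2.096971) / (-1.396) = 0.5945,   |z_2| = 0.5945.
Moduli of all roots: 2.4097, 0.5945.
All moduli strictly greater than 1? No.
Verdict: Not stationary.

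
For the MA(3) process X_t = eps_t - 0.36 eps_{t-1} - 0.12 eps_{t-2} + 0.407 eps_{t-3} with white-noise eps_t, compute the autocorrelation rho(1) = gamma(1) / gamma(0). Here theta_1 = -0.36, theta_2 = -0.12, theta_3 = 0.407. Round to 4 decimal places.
\rho(1) = -0.2792

For an MA(q) process with theta_0 = 1, the autocovariance is
  gamma(k) = sigma^2 * sum_{i=0..q-k} theta_i * theta_{i+k},
and rho(k) = gamma(k) / gamma(0). Sigma^2 cancels.
  numerator   = (1)*(-0.36) + (-0.36)*(-0.12) + (-0.12)*(0.407) = -0.36564.
  denominator = (1)^2 + (-0.36)^2 + (-0.12)^2 + (0.407)^2 = 1.309649.
  rho(1) = -0.36564 / 1.309649 = -0.2792.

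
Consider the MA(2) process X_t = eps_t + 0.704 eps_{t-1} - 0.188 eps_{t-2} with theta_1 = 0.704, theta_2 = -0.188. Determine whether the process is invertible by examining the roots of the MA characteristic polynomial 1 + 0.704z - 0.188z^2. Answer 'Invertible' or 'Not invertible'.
\text{Invertible}

The MA(q) characteristic polynomial is P(z) = 1 + 0.704z - 0.188z^2.
Invertibility requires all roots to lie outside the unit circle, i.e. |z| > 1 for every root.
Set 1 + (0.704) z + (-0.188) z^2 = 0, i.e. a z^2 + b z + c = 0 with a = -0.188, b = 0.704, c = 1.
Discriminant D = b^2 - 4ac = (0.704)^2 - 4*(-0.188)*1 = 0.495616 - (-0.752) = 1.247616.
D >= 0, so the roots are real: z = (-b +/- sqrt(D)) / (2a) = (-0.704 +/- 1.116967) / (-0.376).
  z_1 = (-0.704 + 1.116967) / (-0.376) = -1.0983,   |z_1| = 1.0983.
  z_2 = (-0.704 - 1.116967) / (-0.376) = 4.843,   |z_2| = 4.843.
Moduli of all roots: 1.0983, 4.8430.
All moduli strictly greater than 1? Yes.
Verdict: Invertible.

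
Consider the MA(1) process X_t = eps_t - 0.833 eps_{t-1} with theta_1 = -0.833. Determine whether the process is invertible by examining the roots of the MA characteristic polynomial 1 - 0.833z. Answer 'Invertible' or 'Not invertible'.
\text{Invertible}

The MA(q) characteristic polynomial is P(z) = 1 - 0.833z.
Invertibility requires all roots to lie outside the unit circle, i.e. |z| > 1 for every root.
This is linear in z: 1 + (-0.833) z = 0  =>  z = -1/(-0.833) = 1.20048,  |z| = 1.20048.
Moduli of all roots: 1.2005.
All moduli strictly greater than 1? Yes.
Verdict: Invertible.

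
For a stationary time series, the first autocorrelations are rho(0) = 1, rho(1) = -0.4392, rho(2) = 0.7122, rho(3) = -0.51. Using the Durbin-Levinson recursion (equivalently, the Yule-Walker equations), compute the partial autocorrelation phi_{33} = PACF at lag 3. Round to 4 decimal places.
\phi_{33} = -0.2450

The PACF at lag k is phi_{kk}, the last component of the solution
to the Yule-Walker system G_k phi = r_k where
  (G_k)_{ij} = rho(|i - j|), (r_k)_i = rho(i), i,j = 1..k.
Equivalently, Durbin-Levinson gives phi_{kk} iteratively:
  phi_{11} = rho(1)
  phi_{kk} = [rho(k) - sum_{j=1..k-1} phi_{k-1,j} rho(k-j)]
            / [1 - sum_{j=1..k-1} phi_{k-1,j} rho(j)],
  phi_{k,j} = phi_{k-1,j} - phi_{kk} phi_{k-1,k-j},  j = 1..k-1.
Step k = 1:
  phi_11 = rho(1) = -0.4392.
Step k = 2:
  phi_22 = [rho(2) - phi_11 rho(1)] / [1 - phi_11 rho(1)] = [0.7122 - (-0.4392)(-0.4392)] / [1 - (-0.4392)(-0.4392)]
         = 0.51930336 / 0.80710336 = 0.643416.
  Update: phi_21 = phi_11 - phi_22 phi_11 = -0.4392 - (0.643416)(-0.4392) = -0.156612.
Step k = 3:
  phi_33 = [rho(3) - phi_21 rho(2) - phi_22 rho(1)] / [1 - phi_21 rho(1) - phi_22 rho(2)]
    numerator   = -0.51 - (-0.156612)(0.7122) - (0.643416)(-0.4392) = -0.11587282
    denominator = 1 - (-0.156612)(-0.4392) - (0.643416)(0.7122) = 0.47297518
  phi_33 = -0.11587282 / 0.47297518 = -0.245.
Therefore phi_{33} = -0.2450.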